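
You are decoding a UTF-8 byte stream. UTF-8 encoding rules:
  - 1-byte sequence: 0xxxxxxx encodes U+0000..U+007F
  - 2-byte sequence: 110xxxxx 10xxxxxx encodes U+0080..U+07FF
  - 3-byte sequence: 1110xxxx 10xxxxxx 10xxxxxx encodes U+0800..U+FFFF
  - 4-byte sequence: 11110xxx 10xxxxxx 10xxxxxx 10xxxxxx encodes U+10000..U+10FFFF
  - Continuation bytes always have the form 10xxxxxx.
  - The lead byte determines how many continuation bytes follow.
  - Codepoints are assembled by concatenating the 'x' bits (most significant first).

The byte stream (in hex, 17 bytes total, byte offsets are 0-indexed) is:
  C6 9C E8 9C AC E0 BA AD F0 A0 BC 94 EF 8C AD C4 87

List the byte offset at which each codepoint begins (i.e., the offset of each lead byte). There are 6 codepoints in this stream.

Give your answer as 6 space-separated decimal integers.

Answer: 0 2 5 8 12 15

Derivation:
Byte[0]=C6: 2-byte lead, need 1 cont bytes. acc=0x6
Byte[1]=9C: continuation. acc=(acc<<6)|0x1C=0x19C
Completed: cp=U+019C (starts at byte 0)
Byte[2]=E8: 3-byte lead, need 2 cont bytes. acc=0x8
Byte[3]=9C: continuation. acc=(acc<<6)|0x1C=0x21C
Byte[4]=AC: continuation. acc=(acc<<6)|0x2C=0x872C
Completed: cp=U+872C (starts at byte 2)
Byte[5]=E0: 3-byte lead, need 2 cont bytes. acc=0x0
Byte[6]=BA: continuation. acc=(acc<<6)|0x3A=0x3A
Byte[7]=AD: continuation. acc=(acc<<6)|0x2D=0xEAD
Completed: cp=U+0EAD (starts at byte 5)
Byte[8]=F0: 4-byte lead, need 3 cont bytes. acc=0x0
Byte[9]=A0: continuation. acc=(acc<<6)|0x20=0x20
Byte[10]=BC: continuation. acc=(acc<<6)|0x3C=0x83C
Byte[11]=94: continuation. acc=(acc<<6)|0x14=0x20F14
Completed: cp=U+20F14 (starts at byte 8)
Byte[12]=EF: 3-byte lead, need 2 cont bytes. acc=0xF
Byte[13]=8C: continuation. acc=(acc<<6)|0x0C=0x3CC
Byte[14]=AD: continuation. acc=(acc<<6)|0x2D=0xF32D
Completed: cp=U+F32D (starts at byte 12)
Byte[15]=C4: 2-byte lead, need 1 cont bytes. acc=0x4
Byte[16]=87: continuation. acc=(acc<<6)|0x07=0x107
Completed: cp=U+0107 (starts at byte 15)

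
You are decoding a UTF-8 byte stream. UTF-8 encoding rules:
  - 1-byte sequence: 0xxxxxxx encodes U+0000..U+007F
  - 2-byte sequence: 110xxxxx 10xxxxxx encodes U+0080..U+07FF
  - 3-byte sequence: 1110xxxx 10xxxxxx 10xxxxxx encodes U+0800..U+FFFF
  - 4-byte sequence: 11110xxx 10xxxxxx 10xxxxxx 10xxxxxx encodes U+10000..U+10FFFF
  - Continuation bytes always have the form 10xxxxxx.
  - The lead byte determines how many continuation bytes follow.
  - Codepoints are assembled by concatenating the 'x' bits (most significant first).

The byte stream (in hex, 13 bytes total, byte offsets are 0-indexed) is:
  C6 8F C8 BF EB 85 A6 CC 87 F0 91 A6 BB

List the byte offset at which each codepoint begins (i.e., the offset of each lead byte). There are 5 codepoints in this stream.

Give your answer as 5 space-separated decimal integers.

Answer: 0 2 4 7 9

Derivation:
Byte[0]=C6: 2-byte lead, need 1 cont bytes. acc=0x6
Byte[1]=8F: continuation. acc=(acc<<6)|0x0F=0x18F
Completed: cp=U+018F (starts at byte 0)
Byte[2]=C8: 2-byte lead, need 1 cont bytes. acc=0x8
Byte[3]=BF: continuation. acc=(acc<<6)|0x3F=0x23F
Completed: cp=U+023F (starts at byte 2)
Byte[4]=EB: 3-byte lead, need 2 cont bytes. acc=0xB
Byte[5]=85: continuation. acc=(acc<<6)|0x05=0x2C5
Byte[6]=A6: continuation. acc=(acc<<6)|0x26=0xB166
Completed: cp=U+B166 (starts at byte 4)
Byte[7]=CC: 2-byte lead, need 1 cont bytes. acc=0xC
Byte[8]=87: continuation. acc=(acc<<6)|0x07=0x307
Completed: cp=U+0307 (starts at byte 7)
Byte[9]=F0: 4-byte lead, need 3 cont bytes. acc=0x0
Byte[10]=91: continuation. acc=(acc<<6)|0x11=0x11
Byte[11]=A6: continuation. acc=(acc<<6)|0x26=0x466
Byte[12]=BB: continuation. acc=(acc<<6)|0x3B=0x119BB
Completed: cp=U+119BB (starts at byte 9)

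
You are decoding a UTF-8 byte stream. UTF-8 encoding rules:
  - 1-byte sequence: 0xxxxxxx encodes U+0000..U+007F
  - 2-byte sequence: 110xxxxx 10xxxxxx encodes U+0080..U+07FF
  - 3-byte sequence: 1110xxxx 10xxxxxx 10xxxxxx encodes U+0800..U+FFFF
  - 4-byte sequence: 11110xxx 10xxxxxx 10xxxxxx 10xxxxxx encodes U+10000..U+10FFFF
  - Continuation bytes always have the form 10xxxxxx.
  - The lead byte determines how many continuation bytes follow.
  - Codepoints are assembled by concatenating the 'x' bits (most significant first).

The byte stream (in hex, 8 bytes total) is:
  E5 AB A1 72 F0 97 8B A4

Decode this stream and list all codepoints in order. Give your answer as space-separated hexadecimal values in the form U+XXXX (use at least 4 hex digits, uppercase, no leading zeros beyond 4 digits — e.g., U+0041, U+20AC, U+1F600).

Byte[0]=E5: 3-byte lead, need 2 cont bytes. acc=0x5
Byte[1]=AB: continuation. acc=(acc<<6)|0x2B=0x16B
Byte[2]=A1: continuation. acc=(acc<<6)|0x21=0x5AE1
Completed: cp=U+5AE1 (starts at byte 0)
Byte[3]=72: 1-byte ASCII. cp=U+0072
Byte[4]=F0: 4-byte lead, need 3 cont bytes. acc=0x0
Byte[5]=97: continuation. acc=(acc<<6)|0x17=0x17
Byte[6]=8B: continuation. acc=(acc<<6)|0x0B=0x5CB
Byte[7]=A4: continuation. acc=(acc<<6)|0x24=0x172E4
Completed: cp=U+172E4 (starts at byte 4)

Answer: U+5AE1 U+0072 U+172E4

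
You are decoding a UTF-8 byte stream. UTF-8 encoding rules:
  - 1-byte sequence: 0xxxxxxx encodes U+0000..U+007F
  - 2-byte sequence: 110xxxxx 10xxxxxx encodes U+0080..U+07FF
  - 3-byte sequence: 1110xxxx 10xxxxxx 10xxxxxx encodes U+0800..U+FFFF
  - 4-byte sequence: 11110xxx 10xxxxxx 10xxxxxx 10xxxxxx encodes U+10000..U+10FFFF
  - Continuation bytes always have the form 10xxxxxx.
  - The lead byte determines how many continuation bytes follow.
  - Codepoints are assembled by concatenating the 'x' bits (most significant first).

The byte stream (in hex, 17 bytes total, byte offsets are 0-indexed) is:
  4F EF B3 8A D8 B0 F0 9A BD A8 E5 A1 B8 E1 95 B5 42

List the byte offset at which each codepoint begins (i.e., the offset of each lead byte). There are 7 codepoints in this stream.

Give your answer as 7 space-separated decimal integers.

Byte[0]=4F: 1-byte ASCII. cp=U+004F
Byte[1]=EF: 3-byte lead, need 2 cont bytes. acc=0xF
Byte[2]=B3: continuation. acc=(acc<<6)|0x33=0x3F3
Byte[3]=8A: continuation. acc=(acc<<6)|0x0A=0xFCCA
Completed: cp=U+FCCA (starts at byte 1)
Byte[4]=D8: 2-byte lead, need 1 cont bytes. acc=0x18
Byte[5]=B0: continuation. acc=(acc<<6)|0x30=0x630
Completed: cp=U+0630 (starts at byte 4)
Byte[6]=F0: 4-byte lead, need 3 cont bytes. acc=0x0
Byte[7]=9A: continuation. acc=(acc<<6)|0x1A=0x1A
Byte[8]=BD: continuation. acc=(acc<<6)|0x3D=0x6BD
Byte[9]=A8: continuation. acc=(acc<<6)|0x28=0x1AF68
Completed: cp=U+1AF68 (starts at byte 6)
Byte[10]=E5: 3-byte lead, need 2 cont bytes. acc=0x5
Byte[11]=A1: continuation. acc=(acc<<6)|0x21=0x161
Byte[12]=B8: continuation. acc=(acc<<6)|0x38=0x5878
Completed: cp=U+5878 (starts at byte 10)
Byte[13]=E1: 3-byte lead, need 2 cont bytes. acc=0x1
Byte[14]=95: continuation. acc=(acc<<6)|0x15=0x55
Byte[15]=B5: continuation. acc=(acc<<6)|0x35=0x1575
Completed: cp=U+1575 (starts at byte 13)
Byte[16]=42: 1-byte ASCII. cp=U+0042

Answer: 0 1 4 6 10 13 16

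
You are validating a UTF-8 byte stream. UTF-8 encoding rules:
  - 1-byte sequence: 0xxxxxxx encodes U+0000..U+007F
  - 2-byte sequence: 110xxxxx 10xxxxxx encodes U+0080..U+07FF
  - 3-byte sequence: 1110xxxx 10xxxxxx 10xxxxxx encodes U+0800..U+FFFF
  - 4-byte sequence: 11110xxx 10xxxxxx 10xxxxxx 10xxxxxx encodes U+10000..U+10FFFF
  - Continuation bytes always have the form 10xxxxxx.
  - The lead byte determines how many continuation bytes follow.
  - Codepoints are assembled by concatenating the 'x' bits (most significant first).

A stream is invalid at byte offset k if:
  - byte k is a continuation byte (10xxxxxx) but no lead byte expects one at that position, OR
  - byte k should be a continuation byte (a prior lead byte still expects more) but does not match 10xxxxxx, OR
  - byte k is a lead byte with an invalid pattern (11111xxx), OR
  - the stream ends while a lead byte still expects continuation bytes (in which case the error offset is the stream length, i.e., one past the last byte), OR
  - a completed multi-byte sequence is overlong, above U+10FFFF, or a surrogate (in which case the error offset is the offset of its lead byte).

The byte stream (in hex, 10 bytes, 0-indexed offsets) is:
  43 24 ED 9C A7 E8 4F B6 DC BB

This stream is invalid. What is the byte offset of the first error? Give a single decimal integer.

Byte[0]=43: 1-byte ASCII. cp=U+0043
Byte[1]=24: 1-byte ASCII. cp=U+0024
Byte[2]=ED: 3-byte lead, need 2 cont bytes. acc=0xD
Byte[3]=9C: continuation. acc=(acc<<6)|0x1C=0x35C
Byte[4]=A7: continuation. acc=(acc<<6)|0x27=0xD727
Completed: cp=U+D727 (starts at byte 2)
Byte[5]=E8: 3-byte lead, need 2 cont bytes. acc=0x8
Byte[6]=4F: expected 10xxxxxx continuation. INVALID

Answer: 6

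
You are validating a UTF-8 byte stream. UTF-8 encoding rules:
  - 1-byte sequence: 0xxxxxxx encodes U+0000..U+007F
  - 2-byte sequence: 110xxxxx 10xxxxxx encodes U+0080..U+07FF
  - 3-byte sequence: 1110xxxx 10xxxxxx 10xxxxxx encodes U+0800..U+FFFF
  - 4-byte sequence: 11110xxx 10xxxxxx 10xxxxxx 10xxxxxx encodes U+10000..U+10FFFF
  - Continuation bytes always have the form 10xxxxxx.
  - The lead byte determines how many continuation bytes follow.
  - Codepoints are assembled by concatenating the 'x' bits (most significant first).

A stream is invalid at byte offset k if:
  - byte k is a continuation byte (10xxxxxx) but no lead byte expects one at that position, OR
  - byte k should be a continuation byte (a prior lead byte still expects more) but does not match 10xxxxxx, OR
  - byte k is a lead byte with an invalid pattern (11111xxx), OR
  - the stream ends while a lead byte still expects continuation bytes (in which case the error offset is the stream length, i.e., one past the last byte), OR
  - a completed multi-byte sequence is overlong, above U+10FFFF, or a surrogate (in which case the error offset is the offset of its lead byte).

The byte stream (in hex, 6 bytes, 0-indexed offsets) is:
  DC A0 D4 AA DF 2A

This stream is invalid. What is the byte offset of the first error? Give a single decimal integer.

Byte[0]=DC: 2-byte lead, need 1 cont bytes. acc=0x1C
Byte[1]=A0: continuation. acc=(acc<<6)|0x20=0x720
Completed: cp=U+0720 (starts at byte 0)
Byte[2]=D4: 2-byte lead, need 1 cont bytes. acc=0x14
Byte[3]=AA: continuation. acc=(acc<<6)|0x2A=0x52A
Completed: cp=U+052A (starts at byte 2)
Byte[4]=DF: 2-byte lead, need 1 cont bytes. acc=0x1F
Byte[5]=2A: expected 10xxxxxx continuation. INVALID

Answer: 5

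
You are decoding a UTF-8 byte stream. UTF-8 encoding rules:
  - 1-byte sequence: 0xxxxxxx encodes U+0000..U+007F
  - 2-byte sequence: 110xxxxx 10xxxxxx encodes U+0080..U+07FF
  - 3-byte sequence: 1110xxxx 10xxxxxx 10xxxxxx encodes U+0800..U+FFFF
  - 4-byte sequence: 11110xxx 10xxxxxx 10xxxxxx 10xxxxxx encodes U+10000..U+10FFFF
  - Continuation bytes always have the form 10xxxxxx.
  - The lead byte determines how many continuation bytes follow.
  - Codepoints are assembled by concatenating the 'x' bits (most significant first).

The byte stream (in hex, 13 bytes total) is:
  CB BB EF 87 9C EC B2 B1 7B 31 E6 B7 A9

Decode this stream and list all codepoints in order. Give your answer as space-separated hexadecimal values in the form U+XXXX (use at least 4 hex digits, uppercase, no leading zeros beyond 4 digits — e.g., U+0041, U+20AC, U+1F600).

Byte[0]=CB: 2-byte lead, need 1 cont bytes. acc=0xB
Byte[1]=BB: continuation. acc=(acc<<6)|0x3B=0x2FB
Completed: cp=U+02FB (starts at byte 0)
Byte[2]=EF: 3-byte lead, need 2 cont bytes. acc=0xF
Byte[3]=87: continuation. acc=(acc<<6)|0x07=0x3C7
Byte[4]=9C: continuation. acc=(acc<<6)|0x1C=0xF1DC
Completed: cp=U+F1DC (starts at byte 2)
Byte[5]=EC: 3-byte lead, need 2 cont bytes. acc=0xC
Byte[6]=B2: continuation. acc=(acc<<6)|0x32=0x332
Byte[7]=B1: continuation. acc=(acc<<6)|0x31=0xCCB1
Completed: cp=U+CCB1 (starts at byte 5)
Byte[8]=7B: 1-byte ASCII. cp=U+007B
Byte[9]=31: 1-byte ASCII. cp=U+0031
Byte[10]=E6: 3-byte lead, need 2 cont bytes. acc=0x6
Byte[11]=B7: continuation. acc=(acc<<6)|0x37=0x1B7
Byte[12]=A9: continuation. acc=(acc<<6)|0x29=0x6DE9
Completed: cp=U+6DE9 (starts at byte 10)

Answer: U+02FB U+F1DC U+CCB1 U+007B U+0031 U+6DE9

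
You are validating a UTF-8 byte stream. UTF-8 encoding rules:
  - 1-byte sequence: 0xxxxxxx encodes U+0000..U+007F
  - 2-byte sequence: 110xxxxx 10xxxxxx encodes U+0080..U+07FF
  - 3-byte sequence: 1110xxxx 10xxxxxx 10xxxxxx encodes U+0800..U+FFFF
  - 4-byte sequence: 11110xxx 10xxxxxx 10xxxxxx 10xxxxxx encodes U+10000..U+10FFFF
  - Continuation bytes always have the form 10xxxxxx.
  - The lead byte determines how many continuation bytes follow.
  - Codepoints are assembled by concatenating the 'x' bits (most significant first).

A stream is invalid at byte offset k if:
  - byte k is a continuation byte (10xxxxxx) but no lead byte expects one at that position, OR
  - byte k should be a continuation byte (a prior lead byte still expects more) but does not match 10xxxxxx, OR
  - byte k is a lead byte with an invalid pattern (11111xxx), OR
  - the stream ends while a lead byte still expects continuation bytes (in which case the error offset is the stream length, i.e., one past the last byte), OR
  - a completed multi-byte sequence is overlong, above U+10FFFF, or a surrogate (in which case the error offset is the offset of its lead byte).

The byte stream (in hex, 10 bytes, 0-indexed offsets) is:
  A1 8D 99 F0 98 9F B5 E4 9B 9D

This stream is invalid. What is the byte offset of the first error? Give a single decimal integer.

Byte[0]=A1: INVALID lead byte (not 0xxx/110x/1110/11110)

Answer: 0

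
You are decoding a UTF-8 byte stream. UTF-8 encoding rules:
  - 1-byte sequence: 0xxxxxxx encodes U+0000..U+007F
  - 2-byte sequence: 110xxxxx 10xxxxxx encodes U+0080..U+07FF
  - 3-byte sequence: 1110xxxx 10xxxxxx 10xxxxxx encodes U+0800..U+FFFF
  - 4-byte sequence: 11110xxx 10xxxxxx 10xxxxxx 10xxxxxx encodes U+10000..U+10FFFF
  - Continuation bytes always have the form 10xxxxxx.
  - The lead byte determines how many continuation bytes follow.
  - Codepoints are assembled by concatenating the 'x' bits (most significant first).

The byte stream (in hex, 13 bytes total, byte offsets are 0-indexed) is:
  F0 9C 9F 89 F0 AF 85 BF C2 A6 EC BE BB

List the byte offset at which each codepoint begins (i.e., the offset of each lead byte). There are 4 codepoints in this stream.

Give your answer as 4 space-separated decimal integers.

Byte[0]=F0: 4-byte lead, need 3 cont bytes. acc=0x0
Byte[1]=9C: continuation. acc=(acc<<6)|0x1C=0x1C
Byte[2]=9F: continuation. acc=(acc<<6)|0x1F=0x71F
Byte[3]=89: continuation. acc=(acc<<6)|0x09=0x1C7C9
Completed: cp=U+1C7C9 (starts at byte 0)
Byte[4]=F0: 4-byte lead, need 3 cont bytes. acc=0x0
Byte[5]=AF: continuation. acc=(acc<<6)|0x2F=0x2F
Byte[6]=85: continuation. acc=(acc<<6)|0x05=0xBC5
Byte[7]=BF: continuation. acc=(acc<<6)|0x3F=0x2F17F
Completed: cp=U+2F17F (starts at byte 4)
Byte[8]=C2: 2-byte lead, need 1 cont bytes. acc=0x2
Byte[9]=A6: continuation. acc=(acc<<6)|0x26=0xA6
Completed: cp=U+00A6 (starts at byte 8)
Byte[10]=EC: 3-byte lead, need 2 cont bytes. acc=0xC
Byte[11]=BE: continuation. acc=(acc<<6)|0x3E=0x33E
Byte[12]=BB: continuation. acc=(acc<<6)|0x3B=0xCFBB
Completed: cp=U+CFBB (starts at byte 10)

Answer: 0 4 8 10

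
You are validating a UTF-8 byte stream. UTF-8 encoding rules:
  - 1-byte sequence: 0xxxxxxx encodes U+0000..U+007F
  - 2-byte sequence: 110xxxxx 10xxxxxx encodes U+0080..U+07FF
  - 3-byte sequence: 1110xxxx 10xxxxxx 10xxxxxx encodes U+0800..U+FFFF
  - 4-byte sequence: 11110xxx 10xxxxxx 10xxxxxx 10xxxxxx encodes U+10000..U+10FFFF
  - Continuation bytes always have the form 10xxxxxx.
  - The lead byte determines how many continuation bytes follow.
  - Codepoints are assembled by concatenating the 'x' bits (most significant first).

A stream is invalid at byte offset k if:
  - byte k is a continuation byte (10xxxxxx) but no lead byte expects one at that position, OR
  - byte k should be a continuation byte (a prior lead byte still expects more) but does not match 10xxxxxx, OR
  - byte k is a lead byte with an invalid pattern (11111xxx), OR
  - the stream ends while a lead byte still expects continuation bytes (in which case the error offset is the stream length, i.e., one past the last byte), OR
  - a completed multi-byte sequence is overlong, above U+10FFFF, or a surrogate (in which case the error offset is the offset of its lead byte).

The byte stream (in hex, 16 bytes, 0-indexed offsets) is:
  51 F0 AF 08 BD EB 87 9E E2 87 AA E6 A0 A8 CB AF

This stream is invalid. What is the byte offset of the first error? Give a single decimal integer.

Answer: 3

Derivation:
Byte[0]=51: 1-byte ASCII. cp=U+0051
Byte[1]=F0: 4-byte lead, need 3 cont bytes. acc=0x0
Byte[2]=AF: continuation. acc=(acc<<6)|0x2F=0x2F
Byte[3]=08: expected 10xxxxxx continuation. INVALID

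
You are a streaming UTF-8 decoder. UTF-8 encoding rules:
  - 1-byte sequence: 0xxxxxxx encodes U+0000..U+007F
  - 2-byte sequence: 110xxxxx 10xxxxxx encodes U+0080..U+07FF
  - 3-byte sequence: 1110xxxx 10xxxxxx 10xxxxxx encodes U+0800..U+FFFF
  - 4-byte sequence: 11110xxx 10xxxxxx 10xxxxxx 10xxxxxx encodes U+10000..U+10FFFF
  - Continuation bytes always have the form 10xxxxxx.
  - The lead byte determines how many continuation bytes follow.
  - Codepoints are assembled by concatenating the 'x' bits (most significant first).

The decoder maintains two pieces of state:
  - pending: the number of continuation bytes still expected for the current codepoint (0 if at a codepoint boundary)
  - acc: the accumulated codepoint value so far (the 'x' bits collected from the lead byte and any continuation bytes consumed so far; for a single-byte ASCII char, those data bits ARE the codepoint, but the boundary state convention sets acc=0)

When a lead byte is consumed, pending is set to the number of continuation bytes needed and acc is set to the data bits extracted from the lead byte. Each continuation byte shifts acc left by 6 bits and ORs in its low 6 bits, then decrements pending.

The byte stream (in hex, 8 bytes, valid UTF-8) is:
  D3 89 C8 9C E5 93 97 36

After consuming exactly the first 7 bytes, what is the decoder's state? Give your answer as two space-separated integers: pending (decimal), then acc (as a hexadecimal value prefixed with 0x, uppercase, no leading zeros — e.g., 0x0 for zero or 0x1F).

Byte[0]=D3: 2-byte lead. pending=1, acc=0x13
Byte[1]=89: continuation. acc=(acc<<6)|0x09=0x4C9, pending=0
Byte[2]=C8: 2-byte lead. pending=1, acc=0x8
Byte[3]=9C: continuation. acc=(acc<<6)|0x1C=0x21C, pending=0
Byte[4]=E5: 3-byte lead. pending=2, acc=0x5
Byte[5]=93: continuation. acc=(acc<<6)|0x13=0x153, pending=1
Byte[6]=97: continuation. acc=(acc<<6)|0x17=0x54D7, pending=0

Answer: 0 0x54D7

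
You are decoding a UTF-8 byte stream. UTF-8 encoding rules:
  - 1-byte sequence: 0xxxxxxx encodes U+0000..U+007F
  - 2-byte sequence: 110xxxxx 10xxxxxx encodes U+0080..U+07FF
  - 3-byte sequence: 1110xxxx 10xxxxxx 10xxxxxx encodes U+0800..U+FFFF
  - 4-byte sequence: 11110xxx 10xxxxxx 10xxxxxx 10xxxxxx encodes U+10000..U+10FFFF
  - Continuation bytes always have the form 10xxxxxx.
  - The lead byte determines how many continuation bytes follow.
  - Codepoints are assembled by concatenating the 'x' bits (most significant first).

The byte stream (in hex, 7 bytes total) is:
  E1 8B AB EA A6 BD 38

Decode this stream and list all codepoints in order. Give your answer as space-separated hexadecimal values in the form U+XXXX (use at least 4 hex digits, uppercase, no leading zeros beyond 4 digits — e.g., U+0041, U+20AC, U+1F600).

Byte[0]=E1: 3-byte lead, need 2 cont bytes. acc=0x1
Byte[1]=8B: continuation. acc=(acc<<6)|0x0B=0x4B
Byte[2]=AB: continuation. acc=(acc<<6)|0x2B=0x12EB
Completed: cp=U+12EB (starts at byte 0)
Byte[3]=EA: 3-byte lead, need 2 cont bytes. acc=0xA
Byte[4]=A6: continuation. acc=(acc<<6)|0x26=0x2A6
Byte[5]=BD: continuation. acc=(acc<<6)|0x3D=0xA9BD
Completed: cp=U+A9BD (starts at byte 3)
Byte[6]=38: 1-byte ASCII. cp=U+0038

Answer: U+12EB U+A9BD U+0038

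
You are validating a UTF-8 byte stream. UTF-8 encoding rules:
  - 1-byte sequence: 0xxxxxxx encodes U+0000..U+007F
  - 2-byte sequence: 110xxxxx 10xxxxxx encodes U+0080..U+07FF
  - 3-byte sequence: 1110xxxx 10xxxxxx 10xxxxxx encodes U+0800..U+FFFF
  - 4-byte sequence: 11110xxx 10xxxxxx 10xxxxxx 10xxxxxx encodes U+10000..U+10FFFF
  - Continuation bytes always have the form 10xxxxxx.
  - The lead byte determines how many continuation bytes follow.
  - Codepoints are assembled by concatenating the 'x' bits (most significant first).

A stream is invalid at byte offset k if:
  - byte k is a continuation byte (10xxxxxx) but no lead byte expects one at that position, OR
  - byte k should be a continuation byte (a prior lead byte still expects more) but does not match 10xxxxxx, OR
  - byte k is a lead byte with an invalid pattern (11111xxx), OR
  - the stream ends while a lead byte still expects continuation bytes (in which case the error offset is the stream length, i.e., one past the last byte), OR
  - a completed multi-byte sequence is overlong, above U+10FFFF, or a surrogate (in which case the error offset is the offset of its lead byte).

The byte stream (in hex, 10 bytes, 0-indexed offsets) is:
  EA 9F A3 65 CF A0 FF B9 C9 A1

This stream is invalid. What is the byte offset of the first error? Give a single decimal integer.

Byte[0]=EA: 3-byte lead, need 2 cont bytes. acc=0xA
Byte[1]=9F: continuation. acc=(acc<<6)|0x1F=0x29F
Byte[2]=A3: continuation. acc=(acc<<6)|0x23=0xA7E3
Completed: cp=U+A7E3 (starts at byte 0)
Byte[3]=65: 1-byte ASCII. cp=U+0065
Byte[4]=CF: 2-byte lead, need 1 cont bytes. acc=0xF
Byte[5]=A0: continuation. acc=(acc<<6)|0x20=0x3E0
Completed: cp=U+03E0 (starts at byte 4)
Byte[6]=FF: INVALID lead byte (not 0xxx/110x/1110/11110)

Answer: 6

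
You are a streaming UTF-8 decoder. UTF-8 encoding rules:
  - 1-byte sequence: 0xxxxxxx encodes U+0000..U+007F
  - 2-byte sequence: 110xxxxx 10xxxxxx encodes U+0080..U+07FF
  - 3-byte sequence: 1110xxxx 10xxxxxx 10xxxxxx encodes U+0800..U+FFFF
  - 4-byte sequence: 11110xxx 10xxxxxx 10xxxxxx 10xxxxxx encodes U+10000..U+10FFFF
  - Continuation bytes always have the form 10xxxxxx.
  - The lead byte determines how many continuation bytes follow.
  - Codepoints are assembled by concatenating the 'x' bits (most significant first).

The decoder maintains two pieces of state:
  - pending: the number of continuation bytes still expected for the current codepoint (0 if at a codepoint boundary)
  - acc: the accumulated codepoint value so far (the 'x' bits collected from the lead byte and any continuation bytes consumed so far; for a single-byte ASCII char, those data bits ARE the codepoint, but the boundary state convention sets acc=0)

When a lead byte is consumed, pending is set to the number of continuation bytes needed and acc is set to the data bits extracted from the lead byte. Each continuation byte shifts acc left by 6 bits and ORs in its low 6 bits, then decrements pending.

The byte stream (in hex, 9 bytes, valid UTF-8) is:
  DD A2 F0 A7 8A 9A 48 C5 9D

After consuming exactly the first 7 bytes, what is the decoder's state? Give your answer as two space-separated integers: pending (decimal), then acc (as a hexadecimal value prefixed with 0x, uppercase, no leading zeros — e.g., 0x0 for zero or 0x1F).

Answer: 0 0x0

Derivation:
Byte[0]=DD: 2-byte lead. pending=1, acc=0x1D
Byte[1]=A2: continuation. acc=(acc<<6)|0x22=0x762, pending=0
Byte[2]=F0: 4-byte lead. pending=3, acc=0x0
Byte[3]=A7: continuation. acc=(acc<<6)|0x27=0x27, pending=2
Byte[4]=8A: continuation. acc=(acc<<6)|0x0A=0x9CA, pending=1
Byte[5]=9A: continuation. acc=(acc<<6)|0x1A=0x2729A, pending=0
Byte[6]=48: 1-byte. pending=0, acc=0x0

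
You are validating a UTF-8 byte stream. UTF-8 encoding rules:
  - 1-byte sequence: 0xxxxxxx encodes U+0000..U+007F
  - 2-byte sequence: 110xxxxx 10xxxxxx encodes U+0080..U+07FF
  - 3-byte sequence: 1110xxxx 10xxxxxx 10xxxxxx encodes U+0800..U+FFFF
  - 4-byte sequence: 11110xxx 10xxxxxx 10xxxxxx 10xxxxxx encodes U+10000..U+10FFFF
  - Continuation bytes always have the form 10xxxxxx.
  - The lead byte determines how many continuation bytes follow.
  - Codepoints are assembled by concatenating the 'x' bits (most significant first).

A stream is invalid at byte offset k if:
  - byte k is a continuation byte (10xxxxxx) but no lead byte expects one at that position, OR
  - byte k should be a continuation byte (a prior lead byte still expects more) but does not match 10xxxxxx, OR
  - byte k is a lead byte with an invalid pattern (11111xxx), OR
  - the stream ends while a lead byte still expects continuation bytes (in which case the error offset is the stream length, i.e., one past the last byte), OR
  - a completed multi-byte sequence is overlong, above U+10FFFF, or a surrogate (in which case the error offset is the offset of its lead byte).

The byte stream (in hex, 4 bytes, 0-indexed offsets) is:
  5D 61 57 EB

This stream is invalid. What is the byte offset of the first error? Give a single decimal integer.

Byte[0]=5D: 1-byte ASCII. cp=U+005D
Byte[1]=61: 1-byte ASCII. cp=U+0061
Byte[2]=57: 1-byte ASCII. cp=U+0057
Byte[3]=EB: 3-byte lead, need 2 cont bytes. acc=0xB
Byte[4]: stream ended, expected continuation. INVALID

Answer: 4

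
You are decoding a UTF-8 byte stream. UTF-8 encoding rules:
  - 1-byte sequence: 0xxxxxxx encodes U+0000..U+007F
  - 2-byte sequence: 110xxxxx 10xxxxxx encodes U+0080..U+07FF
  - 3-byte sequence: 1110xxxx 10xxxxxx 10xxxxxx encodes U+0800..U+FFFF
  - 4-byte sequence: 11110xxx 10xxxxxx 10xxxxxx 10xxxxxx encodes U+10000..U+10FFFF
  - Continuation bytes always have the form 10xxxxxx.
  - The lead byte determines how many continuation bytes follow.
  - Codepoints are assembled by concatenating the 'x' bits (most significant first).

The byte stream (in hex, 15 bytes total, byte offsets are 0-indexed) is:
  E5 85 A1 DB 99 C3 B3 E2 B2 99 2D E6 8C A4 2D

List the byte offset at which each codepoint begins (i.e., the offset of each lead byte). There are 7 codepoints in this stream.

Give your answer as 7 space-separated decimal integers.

Byte[0]=E5: 3-byte lead, need 2 cont bytes. acc=0x5
Byte[1]=85: continuation. acc=(acc<<6)|0x05=0x145
Byte[2]=A1: continuation. acc=(acc<<6)|0x21=0x5161
Completed: cp=U+5161 (starts at byte 0)
Byte[3]=DB: 2-byte lead, need 1 cont bytes. acc=0x1B
Byte[4]=99: continuation. acc=(acc<<6)|0x19=0x6D9
Completed: cp=U+06D9 (starts at byte 3)
Byte[5]=C3: 2-byte lead, need 1 cont bytes. acc=0x3
Byte[6]=B3: continuation. acc=(acc<<6)|0x33=0xF3
Completed: cp=U+00F3 (starts at byte 5)
Byte[7]=E2: 3-byte lead, need 2 cont bytes. acc=0x2
Byte[8]=B2: continuation. acc=(acc<<6)|0x32=0xB2
Byte[9]=99: continuation. acc=(acc<<6)|0x19=0x2C99
Completed: cp=U+2C99 (starts at byte 7)
Byte[10]=2D: 1-byte ASCII. cp=U+002D
Byte[11]=E6: 3-byte lead, need 2 cont bytes. acc=0x6
Byte[12]=8C: continuation. acc=(acc<<6)|0x0C=0x18C
Byte[13]=A4: continuation. acc=(acc<<6)|0x24=0x6324
Completed: cp=U+6324 (starts at byte 11)
Byte[14]=2D: 1-byte ASCII. cp=U+002D

Answer: 0 3 5 7 10 11 14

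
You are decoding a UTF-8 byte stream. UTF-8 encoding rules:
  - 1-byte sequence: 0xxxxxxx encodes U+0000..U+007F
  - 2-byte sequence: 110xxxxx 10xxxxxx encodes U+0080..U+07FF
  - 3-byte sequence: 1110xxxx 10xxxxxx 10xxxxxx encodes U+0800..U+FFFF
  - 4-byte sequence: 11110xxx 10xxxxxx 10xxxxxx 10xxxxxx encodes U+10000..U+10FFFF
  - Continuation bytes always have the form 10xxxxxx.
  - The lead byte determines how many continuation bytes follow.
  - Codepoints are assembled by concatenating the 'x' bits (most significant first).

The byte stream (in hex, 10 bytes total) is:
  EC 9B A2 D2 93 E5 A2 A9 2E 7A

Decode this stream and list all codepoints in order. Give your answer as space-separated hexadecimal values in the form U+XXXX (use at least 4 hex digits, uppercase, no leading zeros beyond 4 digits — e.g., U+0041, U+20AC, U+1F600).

Answer: U+C6E2 U+0493 U+58A9 U+002E U+007A

Derivation:
Byte[0]=EC: 3-byte lead, need 2 cont bytes. acc=0xC
Byte[1]=9B: continuation. acc=(acc<<6)|0x1B=0x31B
Byte[2]=A2: continuation. acc=(acc<<6)|0x22=0xC6E2
Completed: cp=U+C6E2 (starts at byte 0)
Byte[3]=D2: 2-byte lead, need 1 cont bytes. acc=0x12
Byte[4]=93: continuation. acc=(acc<<6)|0x13=0x493
Completed: cp=U+0493 (starts at byte 3)
Byte[5]=E5: 3-byte lead, need 2 cont bytes. acc=0x5
Byte[6]=A2: continuation. acc=(acc<<6)|0x22=0x162
Byte[7]=A9: continuation. acc=(acc<<6)|0x29=0x58A9
Completed: cp=U+58A9 (starts at byte 5)
Byte[8]=2E: 1-byte ASCII. cp=U+002E
Byte[9]=7A: 1-byte ASCII. cp=U+007A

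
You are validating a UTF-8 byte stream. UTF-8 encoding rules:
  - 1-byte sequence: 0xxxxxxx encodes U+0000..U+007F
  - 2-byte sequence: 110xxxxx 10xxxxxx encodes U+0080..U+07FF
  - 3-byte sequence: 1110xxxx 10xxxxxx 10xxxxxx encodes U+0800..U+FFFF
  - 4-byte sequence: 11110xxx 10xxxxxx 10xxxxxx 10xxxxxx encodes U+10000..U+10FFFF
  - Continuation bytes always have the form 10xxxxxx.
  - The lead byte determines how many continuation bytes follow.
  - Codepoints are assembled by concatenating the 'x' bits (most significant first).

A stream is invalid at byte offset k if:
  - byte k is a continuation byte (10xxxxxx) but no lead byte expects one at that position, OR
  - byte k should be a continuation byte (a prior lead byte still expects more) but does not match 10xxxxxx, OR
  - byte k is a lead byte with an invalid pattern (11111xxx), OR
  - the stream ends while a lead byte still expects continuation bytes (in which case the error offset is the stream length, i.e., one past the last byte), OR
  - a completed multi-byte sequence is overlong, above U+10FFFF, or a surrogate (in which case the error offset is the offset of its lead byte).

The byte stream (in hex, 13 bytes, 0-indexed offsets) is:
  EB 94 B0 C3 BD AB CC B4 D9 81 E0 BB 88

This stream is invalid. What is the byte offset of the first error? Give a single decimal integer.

Answer: 5

Derivation:
Byte[0]=EB: 3-byte lead, need 2 cont bytes. acc=0xB
Byte[1]=94: continuation. acc=(acc<<6)|0x14=0x2D4
Byte[2]=B0: continuation. acc=(acc<<6)|0x30=0xB530
Completed: cp=U+B530 (starts at byte 0)
Byte[3]=C3: 2-byte lead, need 1 cont bytes. acc=0x3
Byte[4]=BD: continuation. acc=(acc<<6)|0x3D=0xFD
Completed: cp=U+00FD (starts at byte 3)
Byte[5]=AB: INVALID lead byte (not 0xxx/110x/1110/11110)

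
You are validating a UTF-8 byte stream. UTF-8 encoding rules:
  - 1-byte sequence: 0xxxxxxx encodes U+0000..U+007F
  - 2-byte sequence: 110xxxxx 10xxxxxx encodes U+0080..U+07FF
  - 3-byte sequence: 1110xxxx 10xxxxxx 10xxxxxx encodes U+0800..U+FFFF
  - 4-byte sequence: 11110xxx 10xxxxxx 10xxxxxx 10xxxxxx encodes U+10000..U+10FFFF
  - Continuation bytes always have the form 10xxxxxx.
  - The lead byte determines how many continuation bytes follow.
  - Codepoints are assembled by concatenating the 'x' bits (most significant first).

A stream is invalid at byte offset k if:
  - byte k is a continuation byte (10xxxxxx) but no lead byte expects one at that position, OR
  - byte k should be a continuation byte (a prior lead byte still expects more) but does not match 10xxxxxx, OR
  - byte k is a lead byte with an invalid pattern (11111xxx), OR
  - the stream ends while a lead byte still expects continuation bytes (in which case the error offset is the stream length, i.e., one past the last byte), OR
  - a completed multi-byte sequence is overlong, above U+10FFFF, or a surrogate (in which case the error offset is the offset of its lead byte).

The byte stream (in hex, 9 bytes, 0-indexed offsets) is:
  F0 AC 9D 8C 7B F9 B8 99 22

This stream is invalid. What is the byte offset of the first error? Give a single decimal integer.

Answer: 5

Derivation:
Byte[0]=F0: 4-byte lead, need 3 cont bytes. acc=0x0
Byte[1]=AC: continuation. acc=(acc<<6)|0x2C=0x2C
Byte[2]=9D: continuation. acc=(acc<<6)|0x1D=0xB1D
Byte[3]=8C: continuation. acc=(acc<<6)|0x0C=0x2C74C
Completed: cp=U+2C74C (starts at byte 0)
Byte[4]=7B: 1-byte ASCII. cp=U+007B
Byte[5]=F9: INVALID lead byte (not 0xxx/110x/1110/11110)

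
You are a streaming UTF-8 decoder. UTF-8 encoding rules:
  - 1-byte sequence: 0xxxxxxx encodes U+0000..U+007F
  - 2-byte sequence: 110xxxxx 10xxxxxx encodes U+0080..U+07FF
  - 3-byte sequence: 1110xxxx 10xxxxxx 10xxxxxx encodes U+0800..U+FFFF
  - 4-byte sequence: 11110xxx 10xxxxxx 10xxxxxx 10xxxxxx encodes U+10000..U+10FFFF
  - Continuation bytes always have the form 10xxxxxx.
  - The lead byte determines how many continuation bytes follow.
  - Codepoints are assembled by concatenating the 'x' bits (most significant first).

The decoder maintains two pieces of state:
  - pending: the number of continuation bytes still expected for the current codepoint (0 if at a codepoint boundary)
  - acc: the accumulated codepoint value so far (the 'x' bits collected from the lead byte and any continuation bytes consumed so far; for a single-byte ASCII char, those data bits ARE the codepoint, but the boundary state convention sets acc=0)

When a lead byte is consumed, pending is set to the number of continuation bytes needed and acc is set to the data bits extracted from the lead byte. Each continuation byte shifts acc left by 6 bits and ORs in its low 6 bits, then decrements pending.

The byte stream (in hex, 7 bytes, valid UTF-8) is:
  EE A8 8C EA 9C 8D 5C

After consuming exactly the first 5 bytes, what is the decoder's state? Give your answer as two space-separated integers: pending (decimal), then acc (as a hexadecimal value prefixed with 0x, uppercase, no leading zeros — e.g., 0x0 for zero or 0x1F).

Byte[0]=EE: 3-byte lead. pending=2, acc=0xE
Byte[1]=A8: continuation. acc=(acc<<6)|0x28=0x3A8, pending=1
Byte[2]=8C: continuation. acc=(acc<<6)|0x0C=0xEA0C, pending=0
Byte[3]=EA: 3-byte lead. pending=2, acc=0xA
Byte[4]=9C: continuation. acc=(acc<<6)|0x1C=0x29C, pending=1

Answer: 1 0x29C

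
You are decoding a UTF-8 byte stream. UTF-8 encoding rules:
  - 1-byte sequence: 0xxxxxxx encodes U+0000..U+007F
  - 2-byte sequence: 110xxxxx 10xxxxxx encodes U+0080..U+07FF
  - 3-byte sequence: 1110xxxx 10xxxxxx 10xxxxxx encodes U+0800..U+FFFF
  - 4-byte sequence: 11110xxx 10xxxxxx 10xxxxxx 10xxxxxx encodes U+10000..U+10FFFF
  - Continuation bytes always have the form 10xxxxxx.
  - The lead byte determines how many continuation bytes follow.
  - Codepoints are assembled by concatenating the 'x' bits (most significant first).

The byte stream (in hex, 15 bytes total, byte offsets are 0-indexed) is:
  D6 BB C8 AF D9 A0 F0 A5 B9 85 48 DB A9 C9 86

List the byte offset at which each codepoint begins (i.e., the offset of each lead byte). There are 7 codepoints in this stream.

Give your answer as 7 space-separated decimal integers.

Answer: 0 2 4 6 10 11 13

Derivation:
Byte[0]=D6: 2-byte lead, need 1 cont bytes. acc=0x16
Byte[1]=BB: continuation. acc=(acc<<6)|0x3B=0x5BB
Completed: cp=U+05BB (starts at byte 0)
Byte[2]=C8: 2-byte lead, need 1 cont bytes. acc=0x8
Byte[3]=AF: continuation. acc=(acc<<6)|0x2F=0x22F
Completed: cp=U+022F (starts at byte 2)
Byte[4]=D9: 2-byte lead, need 1 cont bytes. acc=0x19
Byte[5]=A0: continuation. acc=(acc<<6)|0x20=0x660
Completed: cp=U+0660 (starts at byte 4)
Byte[6]=F0: 4-byte lead, need 3 cont bytes. acc=0x0
Byte[7]=A5: continuation. acc=(acc<<6)|0x25=0x25
Byte[8]=B9: continuation. acc=(acc<<6)|0x39=0x979
Byte[9]=85: continuation. acc=(acc<<6)|0x05=0x25E45
Completed: cp=U+25E45 (starts at byte 6)
Byte[10]=48: 1-byte ASCII. cp=U+0048
Byte[11]=DB: 2-byte lead, need 1 cont bytes. acc=0x1B
Byte[12]=A9: continuation. acc=(acc<<6)|0x29=0x6E9
Completed: cp=U+06E9 (starts at byte 11)
Byte[13]=C9: 2-byte lead, need 1 cont bytes. acc=0x9
Byte[14]=86: continuation. acc=(acc<<6)|0x06=0x246
Completed: cp=U+0246 (starts at byte 13)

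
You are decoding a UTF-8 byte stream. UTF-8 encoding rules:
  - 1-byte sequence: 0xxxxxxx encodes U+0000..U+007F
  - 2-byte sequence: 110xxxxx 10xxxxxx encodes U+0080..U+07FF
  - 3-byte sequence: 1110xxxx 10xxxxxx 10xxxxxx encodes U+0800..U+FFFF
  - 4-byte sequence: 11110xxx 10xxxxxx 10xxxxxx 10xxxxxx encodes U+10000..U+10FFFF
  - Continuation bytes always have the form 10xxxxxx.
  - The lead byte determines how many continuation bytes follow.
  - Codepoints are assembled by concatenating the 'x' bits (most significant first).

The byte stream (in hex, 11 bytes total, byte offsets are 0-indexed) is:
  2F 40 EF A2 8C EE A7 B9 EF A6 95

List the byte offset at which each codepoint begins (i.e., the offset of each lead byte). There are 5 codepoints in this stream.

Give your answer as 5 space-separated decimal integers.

Byte[0]=2F: 1-byte ASCII. cp=U+002F
Byte[1]=40: 1-byte ASCII. cp=U+0040
Byte[2]=EF: 3-byte lead, need 2 cont bytes. acc=0xF
Byte[3]=A2: continuation. acc=(acc<<6)|0x22=0x3E2
Byte[4]=8C: continuation. acc=(acc<<6)|0x0C=0xF88C
Completed: cp=U+F88C (starts at byte 2)
Byte[5]=EE: 3-byte lead, need 2 cont bytes. acc=0xE
Byte[6]=A7: continuation. acc=(acc<<6)|0x27=0x3A7
Byte[7]=B9: continuation. acc=(acc<<6)|0x39=0xE9F9
Completed: cp=U+E9F9 (starts at byte 5)
Byte[8]=EF: 3-byte lead, need 2 cont bytes. acc=0xF
Byte[9]=A6: continuation. acc=(acc<<6)|0x26=0x3E6
Byte[10]=95: continuation. acc=(acc<<6)|0x15=0xF995
Completed: cp=U+F995 (starts at byte 8)

Answer: 0 1 2 5 8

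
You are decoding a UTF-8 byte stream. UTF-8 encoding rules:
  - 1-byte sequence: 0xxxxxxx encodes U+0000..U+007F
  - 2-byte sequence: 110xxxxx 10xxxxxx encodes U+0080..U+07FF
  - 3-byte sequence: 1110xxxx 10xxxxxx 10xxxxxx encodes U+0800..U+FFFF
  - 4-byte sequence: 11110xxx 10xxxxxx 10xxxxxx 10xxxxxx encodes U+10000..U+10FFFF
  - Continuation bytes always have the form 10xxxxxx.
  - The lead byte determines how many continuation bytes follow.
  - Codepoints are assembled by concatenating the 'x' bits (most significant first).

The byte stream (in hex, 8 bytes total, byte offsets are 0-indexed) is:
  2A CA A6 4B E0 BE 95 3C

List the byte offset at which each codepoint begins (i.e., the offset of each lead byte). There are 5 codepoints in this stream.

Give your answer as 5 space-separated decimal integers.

Byte[0]=2A: 1-byte ASCII. cp=U+002A
Byte[1]=CA: 2-byte lead, need 1 cont bytes. acc=0xA
Byte[2]=A6: continuation. acc=(acc<<6)|0x26=0x2A6
Completed: cp=U+02A6 (starts at byte 1)
Byte[3]=4B: 1-byte ASCII. cp=U+004B
Byte[4]=E0: 3-byte lead, need 2 cont bytes. acc=0x0
Byte[5]=BE: continuation. acc=(acc<<6)|0x3E=0x3E
Byte[6]=95: continuation. acc=(acc<<6)|0x15=0xF95
Completed: cp=U+0F95 (starts at byte 4)
Byte[7]=3C: 1-byte ASCII. cp=U+003C

Answer: 0 1 3 4 7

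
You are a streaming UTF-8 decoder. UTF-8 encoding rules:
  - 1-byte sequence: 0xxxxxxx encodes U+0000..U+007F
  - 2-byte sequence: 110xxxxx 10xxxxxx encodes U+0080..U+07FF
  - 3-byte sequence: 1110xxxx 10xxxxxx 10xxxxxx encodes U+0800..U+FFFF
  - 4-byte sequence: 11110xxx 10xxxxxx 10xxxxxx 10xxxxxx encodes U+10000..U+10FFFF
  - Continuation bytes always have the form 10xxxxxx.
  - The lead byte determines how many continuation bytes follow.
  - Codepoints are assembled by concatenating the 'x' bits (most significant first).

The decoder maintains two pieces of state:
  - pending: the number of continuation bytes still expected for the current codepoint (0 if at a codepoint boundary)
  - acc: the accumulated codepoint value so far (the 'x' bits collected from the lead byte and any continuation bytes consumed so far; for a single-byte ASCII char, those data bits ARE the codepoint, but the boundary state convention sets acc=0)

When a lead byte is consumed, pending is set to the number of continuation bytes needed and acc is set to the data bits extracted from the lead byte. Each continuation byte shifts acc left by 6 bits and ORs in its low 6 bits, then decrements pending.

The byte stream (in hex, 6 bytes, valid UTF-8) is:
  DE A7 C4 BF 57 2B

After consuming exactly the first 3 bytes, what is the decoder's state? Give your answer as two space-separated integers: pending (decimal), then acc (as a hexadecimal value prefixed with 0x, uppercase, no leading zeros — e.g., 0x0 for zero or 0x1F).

Byte[0]=DE: 2-byte lead. pending=1, acc=0x1E
Byte[1]=A7: continuation. acc=(acc<<6)|0x27=0x7A7, pending=0
Byte[2]=C4: 2-byte lead. pending=1, acc=0x4

Answer: 1 0x4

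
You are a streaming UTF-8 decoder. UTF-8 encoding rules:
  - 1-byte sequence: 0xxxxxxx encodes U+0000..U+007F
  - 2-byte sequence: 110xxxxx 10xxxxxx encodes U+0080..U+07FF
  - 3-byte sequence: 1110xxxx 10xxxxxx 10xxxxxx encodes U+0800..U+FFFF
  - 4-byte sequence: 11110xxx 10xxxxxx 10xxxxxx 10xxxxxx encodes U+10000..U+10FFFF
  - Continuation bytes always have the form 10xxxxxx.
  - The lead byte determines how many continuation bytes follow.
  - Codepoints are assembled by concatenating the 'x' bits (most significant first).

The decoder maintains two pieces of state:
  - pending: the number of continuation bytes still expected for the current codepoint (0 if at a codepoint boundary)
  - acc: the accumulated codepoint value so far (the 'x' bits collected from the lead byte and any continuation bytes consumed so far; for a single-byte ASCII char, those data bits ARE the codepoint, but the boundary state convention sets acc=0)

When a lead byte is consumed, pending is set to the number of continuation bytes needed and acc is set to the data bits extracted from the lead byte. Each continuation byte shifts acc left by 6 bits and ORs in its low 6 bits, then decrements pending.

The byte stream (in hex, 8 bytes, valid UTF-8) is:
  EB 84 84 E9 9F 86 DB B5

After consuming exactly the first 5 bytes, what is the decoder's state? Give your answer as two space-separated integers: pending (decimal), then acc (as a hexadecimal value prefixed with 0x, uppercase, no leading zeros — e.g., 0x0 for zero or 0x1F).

Answer: 1 0x25F

Derivation:
Byte[0]=EB: 3-byte lead. pending=2, acc=0xB
Byte[1]=84: continuation. acc=(acc<<6)|0x04=0x2C4, pending=1
Byte[2]=84: continuation. acc=(acc<<6)|0x04=0xB104, pending=0
Byte[3]=E9: 3-byte lead. pending=2, acc=0x9
Byte[4]=9F: continuation. acc=(acc<<6)|0x1F=0x25F, pending=1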